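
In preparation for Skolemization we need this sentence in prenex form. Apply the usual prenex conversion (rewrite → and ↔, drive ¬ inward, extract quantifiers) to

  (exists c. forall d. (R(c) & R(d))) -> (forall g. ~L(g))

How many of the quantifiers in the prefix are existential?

First replace A → B with ¬A ∨ B.
  ~(exists c. forall d. (R(c) & R(d))) | (forall g. ~L(g))
Push ¬ through the quantifiers and connectives to reach negation normal form:
  (forall c. exists d. (~R(c) | ~R(d))) | (forall g. ~L(g))
All bound variables are already distinct, so no renaming is needed.
Finally move all quantifiers to the prefix:
  forall c. exists d. forall g. (~R(c) | ~R(d) | ~L(g))
The prefix is forall c exists d forall g: 2 universal, 1 existential.

1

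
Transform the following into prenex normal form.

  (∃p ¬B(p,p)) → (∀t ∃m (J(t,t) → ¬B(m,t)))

Eliminate → and ↔ using ¬ and ∨.
  ¬(∃p ¬B(p,p)) ∨ (∀t ∃m (¬J(t,t) ∨ ¬B(m,t)))
Move each ¬ inward, flipping quantifiers it crosses:
  (∀p B(p,p)) ∨ (∀t ∃m (¬J(t,t) ∨ ¬B(m,t)))
All bound variables are already distinct, so no renaming is needed.
Pull the quantifiers to the front (each side's bound variable is not free in the other side):
  ∀p ∀t ∃m (B(p,p) ∨ ¬J(t,t) ∨ ¬B(m,t))

∀p ∀t ∃m (B(p,p) ∨ ¬J(t,t) ∨ ¬B(m,t))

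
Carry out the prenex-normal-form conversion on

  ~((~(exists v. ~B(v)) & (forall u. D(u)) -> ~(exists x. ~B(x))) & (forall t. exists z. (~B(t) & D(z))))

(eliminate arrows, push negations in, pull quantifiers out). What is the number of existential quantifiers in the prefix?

2

First replace A → B with ¬A ∨ B.
  ~((~(~(exists v. ~B(v)) & (forall u. D(u))) | ~(exists x. ~B(x))) & (forall t. exists z. (~B(t) & D(z))))
Push ¬ through the quantifiers and connectives to reach negation normal form:
  (forall v. B(v)) & (forall u. D(u)) & (exists x. ~B(x)) | (exists t. forall z. (B(t) | ~D(z)))
All bound variables are already distinct, so no renaming is needed.
Pull the quantifiers to the front (each side's bound variable is not free in the other side):
  forall v. forall u. exists x. exists t. forall z. (B(v) & D(u) & ~B(x) | B(t) | ~D(z))
The prefix is forall v forall u exists x exists t forall z: 3 universal, 2 existential.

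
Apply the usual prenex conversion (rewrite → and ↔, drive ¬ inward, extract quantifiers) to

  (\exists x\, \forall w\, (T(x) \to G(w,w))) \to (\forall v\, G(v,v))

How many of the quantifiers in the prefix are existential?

1

Rewrite implications/biconditionals: A → B as ¬A ∨ B.
  \neg (\exists x\, \forall w\, (\neg T(x) \lor G(w,w))) \lor (\forall v\, G(v,v))
Move each ¬ inward, flipping quantifiers it crosses:
  (\forall x\, \exists w\, (T(x) \land \neg G(w,w))) \lor (\forall v\, G(v,v))
Finally move all quantifiers to the prefix:
  \forall x\, \exists w\, \forall v\, (T(x) \land \neg G(w,w) \lor G(v,v))
The prefix is \forall x \exists w \forall v: 2 universal, 1 existential.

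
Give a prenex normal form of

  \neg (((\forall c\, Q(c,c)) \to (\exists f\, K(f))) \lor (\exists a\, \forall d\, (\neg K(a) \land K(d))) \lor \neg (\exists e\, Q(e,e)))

\forall c\, \forall f\, \forall a\, \exists d\, \exists e\, (Q(c,c) \land \neg K(f) \land (K(a) \lor \neg K(d)) \land Q(e,e))

Rewrite implications/biconditionals: A → B as ¬A ∨ B.
  \neg (\neg (\forall c\, Q(c,c)) \lor (\exists f\, K(f)) \lor (\exists a\, \forall d\, (\neg K(a) \land K(d))) \lor \neg (\exists e\, Q(e,e)))
Drive negations inward (¬∀x A ≡ ∃x ¬A, ¬∃x A ≡ ∀x ¬A, De Morgan for ∧/∨):
  (\forall c\, Q(c,c)) \land (\forall f\, \neg K(f)) \land (\forall a\, \exists d\, (K(a) \lor \neg K(d))) \land (\exists e\, Q(e,e))
All bound variables are already distinct, so no renaming is needed.
Extract every quantifier outward, since the variables are now distinct and don't occur free across branches:
  \forall c\, \forall f\, \forall a\, \exists d\, \exists e\, (Q(c,c) \land \neg K(f) \land (K(a) \lor \neg K(d)) \land Q(e,e))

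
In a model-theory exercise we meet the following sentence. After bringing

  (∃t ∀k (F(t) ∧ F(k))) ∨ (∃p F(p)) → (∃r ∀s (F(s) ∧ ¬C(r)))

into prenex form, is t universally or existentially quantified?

universal

First replace A → B with ¬A ∨ B.
  ¬((∃t ∀k (F(t) ∧ F(k))) ∨ (∃p F(p))) ∨ (∃r ∀s (F(s) ∧ ¬C(r)))
Move each ¬ inward, flipping quantifiers it crosses:
  (∀t ∃k (¬F(t) ∨ ¬F(k))) ∧ (∀p ¬F(p)) ∨ (∃r ∀s (F(s) ∧ ¬C(r)))
All bound variables are already distinct, so no renaming is needed.
Finally move all quantifiers to the prefix:
  ∀t ∃k ∀p ∃r ∀s ((¬F(t) ∨ ¬F(k)) ∧ ¬F(p) ∨ F(s) ∧ ¬C(r))
The quantifier ∃t sits under an odd number of negations (counting the antecedent side of each →), so it flips to ∀t.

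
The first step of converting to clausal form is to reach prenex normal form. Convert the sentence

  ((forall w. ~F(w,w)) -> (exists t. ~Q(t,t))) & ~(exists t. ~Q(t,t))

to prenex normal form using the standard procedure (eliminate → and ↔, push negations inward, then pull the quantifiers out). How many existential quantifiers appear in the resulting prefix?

First replace A → B with ¬A ∨ B.
  (~(forall w. ~F(w,w)) | (exists t. ~Q(t,t))) & ~(exists t. ~Q(t,t))
Push ¬ through the quantifiers and connectives to reach negation normal form:
  ((exists w. F(w,w)) | (exists t. ~Q(t,t))) & (forall t. Q(t,t))
Standardize variables apart so no two quantifiers bind the same name: t↦x1.
  ((exists w. F(w,w)) | (exists t. ~Q(t,t))) & (forall x1. Q(x1,x1))
Pull the quantifiers to the front (each side's bound variable is not free in the other side):
  exists w. exists t. forall x1. ((F(w,w) | ~Q(t,t)) & Q(x1,x1))
The prefix is exists w exists t forall x1: 1 universal, 2 existential.

2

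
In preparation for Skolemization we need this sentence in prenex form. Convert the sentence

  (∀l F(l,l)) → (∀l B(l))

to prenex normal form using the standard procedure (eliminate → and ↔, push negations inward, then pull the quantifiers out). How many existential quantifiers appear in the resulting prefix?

1

First replace A → B with ¬A ∨ B.
  ¬(∀l F(l,l)) ∨ (∀l B(l))
Drive negations inward (¬∀x A ≡ ∃x ¬A, ¬∃x A ≡ ∀x ¬A, De Morgan for ∧/∨):
  (∃l ¬F(l,l)) ∨ (∀l B(l))
Give each quantifier a distinct variable: l↦q.
  (∃l ¬F(l,l)) ∨ (∀q B(q))
Extract every quantifier outward, since the variables are now distinct and don't occur free across branches:
  ∃l ∀q (¬F(l,l) ∨ B(q))
The prefix is ∃l ∀q: 1 universal, 1 existential.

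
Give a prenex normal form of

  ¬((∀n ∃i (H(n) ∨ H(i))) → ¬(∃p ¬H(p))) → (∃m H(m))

∃n ∀i ∀p ∃m (¬H(n) ∧ ¬H(i) ∨ H(p) ∨ H(m))

Eliminate → and ↔ using ¬ and ∨.
  ¬¬(¬(∀n ∃i (H(n) ∨ H(i))) ∨ ¬(∃p ¬H(p))) ∨ (∃m H(m))
Move each ¬ inward, flipping quantifiers it crosses:
  (∃n ∀i (¬H(n) ∧ ¬H(i))) ∨ (∀p H(p)) ∨ (∃m H(m))
All bound variables are already distinct, so no renaming is needed.
Extract every quantifier outward, since the variables are now distinct and don't occur free across branches:
  ∃n ∀i ∀p ∃m (¬H(n) ∧ ¬H(i) ∨ H(p) ∨ H(m))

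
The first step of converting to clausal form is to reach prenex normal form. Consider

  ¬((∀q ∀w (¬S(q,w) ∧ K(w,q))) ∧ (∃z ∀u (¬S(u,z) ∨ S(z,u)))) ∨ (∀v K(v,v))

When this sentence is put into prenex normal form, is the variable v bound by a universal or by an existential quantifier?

Push ¬ through the quantifiers and connectives to reach negation normal form:
  (∃q ∃w (S(q,w) ∨ ¬K(w,q))) ∨ (∀z ∃u (S(u,z) ∧ ¬S(z,u))) ∨ (∀v K(v,v))
All bound variables are already distinct, so no renaming is needed.
Finally move all quantifiers to the prefix:
  ∃q ∃w ∀z ∃u ∀v (S(q,w) ∨ ¬K(w,q) ∨ S(u,z) ∧ ¬S(z,u) ∨ K(v,v))
The quantifier ∀v sits under an even number of negations, so it remains universal.

universal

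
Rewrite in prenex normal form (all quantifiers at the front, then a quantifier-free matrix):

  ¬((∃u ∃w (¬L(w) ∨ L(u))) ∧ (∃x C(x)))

Move each ¬ inward, flipping quantifiers it crosses:
  (∀u ∀w (L(w) ∧ ¬L(u))) ∨ (∀x ¬C(x))
All bound variables are already distinct, so no renaming is needed.
Pull the quantifiers to the front (each side's bound variable is not free in the other side):
  ∀u ∀w ∀x (L(w) ∧ ¬L(u) ∨ ¬C(x))

∀u ∀w ∀x (L(w) ∧ ¬L(u) ∨ ¬C(x))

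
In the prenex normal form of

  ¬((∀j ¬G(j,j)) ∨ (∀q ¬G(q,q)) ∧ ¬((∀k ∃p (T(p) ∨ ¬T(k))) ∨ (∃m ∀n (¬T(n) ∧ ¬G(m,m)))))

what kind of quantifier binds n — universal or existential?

universal

Drive negations inward (¬∀x A ≡ ∃x ¬A, ¬∃x A ≡ ∀x ¬A, De Morgan for ∧/∨):
  (∃j G(j,j)) ∧ ((∃q G(q,q)) ∨ (∀k ∃p (T(p) ∨ ¬T(k))) ∨ (∃m ∀n (¬T(n) ∧ ¬G(m,m))))
Extract every quantifier outward, since the variables are now distinct and don't occur free across branches:
  ∃j ∃q ∀k ∃p ∃m ∀n (G(j,j) ∧ (G(q,q) ∨ T(p) ∨ ¬T(k) ∨ ¬T(n) ∧ ¬G(m,m)))
The quantifier ∀n sits under an even number of negations, so it remains universal.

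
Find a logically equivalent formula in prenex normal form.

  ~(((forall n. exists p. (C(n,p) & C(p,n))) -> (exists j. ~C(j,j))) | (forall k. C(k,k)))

Eliminate → and ↔ using ¬ and ∨.
  ~(~(forall n. exists p. (C(n,p) & C(p,n))) | (exists j. ~C(j,j)) | (forall k. C(k,k)))
Push ¬ through the quantifiers and connectives to reach negation normal form:
  (forall n. exists p. (C(n,p) & C(p,n))) & (forall j. C(j,j)) & (exists k. ~C(k,k))
Finally move all quantifiers to the prefix:
  forall n. exists p. forall j. exists k. (C(n,p) & C(p,n) & C(j,j) & ~C(k,k))

forall n. exists p. forall j. exists k. (C(n,p) & C(p,n) & C(j,j) & ~C(k,k))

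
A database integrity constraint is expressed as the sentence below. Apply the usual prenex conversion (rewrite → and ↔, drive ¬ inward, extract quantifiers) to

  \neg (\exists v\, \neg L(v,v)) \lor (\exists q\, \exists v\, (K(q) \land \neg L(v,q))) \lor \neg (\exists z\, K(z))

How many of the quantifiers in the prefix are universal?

2

Move each ¬ inward, flipping quantifiers it crosses:
  (\forall v\, L(v,v)) \lor (\exists q\, \exists v\, (K(q) \land \neg L(v,q))) \lor (\forall z\, \neg K(z))
Standardize variables apart so no two quantifiers bind the same name: v↦c.
  (\forall v\, L(v,v)) \lor (\exists q\, \exists c\, (K(q) \land \neg L(c,q))) \lor (\forall z\, \neg K(z))
Extract every quantifier outward, since the variables are now distinct and don't occur free across branches:
  \forall v\, \exists q\, \exists c\, \forall z\, (L(v,v) \lor K(q) \land \neg L(c,q) \lor \neg K(z))
The prefix is \forall v \exists q \exists c \forall z: 2 universal, 2 existential.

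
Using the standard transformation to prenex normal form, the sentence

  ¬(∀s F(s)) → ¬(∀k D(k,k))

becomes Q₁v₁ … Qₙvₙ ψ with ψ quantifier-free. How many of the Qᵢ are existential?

Rewrite implications/biconditionals: A → B as ¬A ∨ B.
  ¬¬(∀s F(s)) ∨ ¬(∀k D(k,k))
Move each ¬ inward, flipping quantifiers it crosses:
  (∀s F(s)) ∨ (∃k ¬D(k,k))
All bound variables are already distinct, so no renaming is needed.
Pull the quantifiers to the front (each side's bound variable is not free in the other side):
  ∀s ∃k (F(s) ∨ ¬D(k,k))
The prefix is ∀s ∃k: 1 universal, 1 existential.

1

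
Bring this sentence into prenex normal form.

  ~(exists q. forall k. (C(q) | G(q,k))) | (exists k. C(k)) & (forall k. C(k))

Push ¬ through the quantifiers and connectives to reach negation normal form:
  (forall q. exists k. (~C(q) & ~G(q,k))) | (exists k. C(k)) & (forall k. C(k))
Give each quantifier a distinct variable: k↦s, k↦r.
  (forall q. exists k. (~C(q) & ~G(q,k))) | (exists s. C(s)) & (forall r. C(r))
Pull the quantifiers to the front (each side's bound variable is not free in the other side):
  forall q. exists k. exists s. forall r. (~C(q) & ~G(q,k) | C(s) & C(r))

forall q. exists k. exists s. forall r. (~C(q) & ~G(q,k) | C(s) & C(r))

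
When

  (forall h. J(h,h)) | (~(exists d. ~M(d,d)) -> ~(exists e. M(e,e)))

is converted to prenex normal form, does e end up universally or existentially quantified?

First replace A → B with ¬A ∨ B.
  (forall h. J(h,h)) | ~~(exists d. ~M(d,d)) | ~(exists e. M(e,e))
Move each ¬ inward, flipping quantifiers it crosses:
  (forall h. J(h,h)) | (exists d. ~M(d,d)) | (forall e. ~M(e,e))
Extract every quantifier outward, since the variables are now distinct and don't occur free across branches:
  forall h. exists d. forall e. (J(h,h) | ~M(d,d) | ~M(e,e))
The quantifier exists e sits under an odd number of negations (counting the antecedent side of each →), so it flips to forall e.

universal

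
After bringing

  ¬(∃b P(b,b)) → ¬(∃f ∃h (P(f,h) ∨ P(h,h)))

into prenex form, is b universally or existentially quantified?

existential

Rewrite implications/biconditionals: A → B as ¬A ∨ B.
  ¬¬(∃b P(b,b)) ∨ ¬(∃f ∃h (P(f,h) ∨ P(h,h)))
Push ¬ through the quantifiers and connectives to reach negation normal form:
  (∃b P(b,b)) ∨ (∀f ∀h (¬P(f,h) ∧ ¬P(h,h)))
Pull the quantifiers to the front (each side's bound variable is not free in the other side):
  ∃b ∀f ∀h (P(b,b) ∨ ¬P(f,h) ∧ ¬P(h,h))
The quantifier ∃b sits under an even number of negations (counting the antecedent side of each →), so it remains existential.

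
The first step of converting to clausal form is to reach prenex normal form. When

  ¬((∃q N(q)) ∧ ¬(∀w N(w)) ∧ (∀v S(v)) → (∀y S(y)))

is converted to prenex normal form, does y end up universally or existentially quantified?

First replace A → B with ¬A ∨ B.
  ¬(¬((∃q N(q)) ∧ ¬(∀w N(w)) ∧ (∀v S(v))) ∨ (∀y S(y)))
Move each ¬ inward, flipping quantifiers it crosses:
  (∃q N(q)) ∧ (∃w ¬N(w)) ∧ (∀v S(v)) ∧ (∃y ¬S(y))
All bound variables are already distinct, so no renaming is needed.
Pull the quantifiers to the front (each side's bound variable is not free in the other side):
  ∃q ∃w ∀v ∃y (N(q) ∧ ¬N(w) ∧ S(v) ∧ ¬S(y))
The quantifier ∀y sits under an odd number of negations (counting the antecedent side of each →), so it flips to ∃y.

existential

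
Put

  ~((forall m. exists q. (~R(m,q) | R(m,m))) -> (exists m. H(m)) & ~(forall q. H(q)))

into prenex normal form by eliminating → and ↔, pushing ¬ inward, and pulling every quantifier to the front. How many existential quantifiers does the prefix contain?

First replace A → B with ¬A ∨ B.
  ~(~(forall m. exists q. (~R(m,q) | R(m,m))) | (exists m. H(m)) & ~(forall q. H(q)))
Push ¬ through the quantifiers and connectives to reach negation normal form:
  (forall m. exists q. (~R(m,q) | R(m,m))) & ((forall m. ~H(m)) | (forall q. H(q)))
Give each quantifier a distinct variable: m↦w1, q↦x1.
  (forall m. exists q. (~R(m,q) | R(m,m))) & ((forall w1. ~H(w1)) | (forall x1. H(x1)))
Extract every quantifier outward, since the variables are now distinct and don't occur free across branches:
  forall m. exists q. forall w1. forall x1. ((~R(m,q) | R(m,m)) & (~H(w1) | H(x1)))
The prefix is forall m exists q forall w1 forall x1: 3 universal, 1 existential.

1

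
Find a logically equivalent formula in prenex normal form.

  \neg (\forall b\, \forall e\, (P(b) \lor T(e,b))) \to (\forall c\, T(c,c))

\forall b\, \forall e\, \forall c\, (P(b) \lor T(e,b) \lor T(c,c))

First replace A → B with ¬A ∨ B.
  \neg \neg (\forall b\, \forall e\, (P(b) \lor T(e,b))) \lor (\forall c\, T(c,c))
Drive negations inward (¬∀x A ≡ ∃x ¬A, ¬∃x A ≡ ∀x ¬A, De Morgan for ∧/∨):
  (\forall b\, \forall e\, (P(b) \lor T(e,b))) \lor (\forall c\, T(c,c))
All bound variables are already distinct, so no renaming is needed.
Pull the quantifiers to the front (each side's bound variable is not free in the other side):
  \forall b\, \forall e\, \forall c\, (P(b) \lor T(e,b) \lor T(c,c))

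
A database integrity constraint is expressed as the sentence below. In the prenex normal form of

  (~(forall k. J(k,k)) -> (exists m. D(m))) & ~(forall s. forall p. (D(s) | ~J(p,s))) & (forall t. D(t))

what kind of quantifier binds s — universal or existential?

existential

Eliminate → and ↔ using ¬ and ∨.
  (~~(forall k. J(k,k)) | (exists m. D(m))) & ~(forall s. forall p. (D(s) | ~J(p,s))) & (forall t. D(t))
Drive negations inward (¬∀x A ≡ ∃x ¬A, ¬∃x A ≡ ∀x ¬A, De Morgan for ∧/∨):
  ((forall k. J(k,k)) | (exists m. D(m))) & (exists s. exists p. (~D(s) & J(p,s))) & (forall t. D(t))
Extract every quantifier outward, since the variables are now distinct and don't occur free across branches:
  forall k. exists m. exists s. exists p. forall t. ((J(k,k) | D(m)) & ~D(s) & J(p,s) & D(t))
The quantifier forall s sits under an odd number of negations (counting the antecedent side of each →), so it flips to exists s.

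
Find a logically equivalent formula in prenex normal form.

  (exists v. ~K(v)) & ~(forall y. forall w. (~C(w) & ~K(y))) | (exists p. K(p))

exists v. exists y. exists w. exists p. (~K(v) & (C(w) | K(y)) | K(p))

Push ¬ through the quantifiers and connectives to reach negation normal form:
  (exists v. ~K(v)) & (exists y. exists w. (C(w) | K(y))) | (exists p. K(p))
Finally move all quantifiers to the prefix:
  exists v. exists y. exists w. exists p. (~K(v) & (C(w) | K(y)) | K(p))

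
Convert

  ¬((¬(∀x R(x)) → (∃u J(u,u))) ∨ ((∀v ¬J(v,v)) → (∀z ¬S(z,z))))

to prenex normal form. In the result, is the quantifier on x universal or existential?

Rewrite implications/biconditionals: A → B as ¬A ∨ B.
  ¬(¬¬(∀x R(x)) ∨ (∃u J(u,u)) ∨ ¬(∀v ¬J(v,v)) ∨ (∀z ¬S(z,z)))
Push ¬ through the quantifiers and connectives to reach negation normal form:
  (∃x ¬R(x)) ∧ (∀u ¬J(u,u)) ∧ (∀v ¬J(v,v)) ∧ (∃z S(z,z))
All bound variables are already distinct, so no renaming is needed.
Extract every quantifier outward, since the variables are now distinct and don't occur free across branches:
  ∃x ∀u ∀v ∃z (¬R(x) ∧ ¬J(u,u) ∧ ¬J(v,v) ∧ S(z,z))
The quantifier ∀x sits under an odd number of negations (counting the antecedent side of each →), so it flips to ∃x.

existential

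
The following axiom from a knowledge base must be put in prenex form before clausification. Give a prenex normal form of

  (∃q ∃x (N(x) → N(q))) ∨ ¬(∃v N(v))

∃q ∃x ∀v (¬N(x) ∨ N(q) ∨ ¬N(v))

Eliminate → and ↔ using ¬ and ∨.
  (∃q ∃x (¬N(x) ∨ N(q))) ∨ ¬(∃v N(v))
Push ¬ through the quantifiers and connectives to reach negation normal form:
  (∃q ∃x (¬N(x) ∨ N(q))) ∨ (∀v ¬N(v))
Finally move all quantifiers to the prefix:
  ∃q ∃x ∀v (¬N(x) ∨ N(q) ∨ ¬N(v))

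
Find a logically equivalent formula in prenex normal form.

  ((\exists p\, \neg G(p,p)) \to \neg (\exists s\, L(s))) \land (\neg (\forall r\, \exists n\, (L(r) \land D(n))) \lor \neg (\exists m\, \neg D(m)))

\forall p\, \forall s\, \exists r\, \forall n\, \forall m\, ((G(p,p) \lor \neg L(s)) \land (\neg L(r) \lor \neg D(n) \lor D(m)))

First replace A → B with ¬A ∨ B.
  (\neg (\exists p\, \neg G(p,p)) \lor \neg (\exists s\, L(s))) \land (\neg (\forall r\, \exists n\, (L(r) \land D(n))) \lor \neg (\exists m\, \neg D(m)))
Move each ¬ inward, flipping quantifiers it crosses:
  ((\forall p\, G(p,p)) \lor (\forall s\, \neg L(s))) \land ((\exists r\, \forall n\, (\neg L(r) \lor \neg D(n))) \lor (\forall m\, D(m)))
All bound variables are already distinct, so no renaming is needed.
Finally move all quantifiers to the prefix:
  \forall p\, \forall s\, \exists r\, \forall n\, \forall m\, ((G(p,p) \lor \neg L(s)) \land (\neg L(r) \lor \neg D(n) \lor D(m)))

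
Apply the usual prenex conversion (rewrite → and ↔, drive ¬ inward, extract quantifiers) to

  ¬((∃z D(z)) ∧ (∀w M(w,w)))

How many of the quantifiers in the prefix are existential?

1

Drive negations inward (¬∀x A ≡ ∃x ¬A, ¬∃x A ≡ ∀x ¬A, De Morgan for ∧/∨):
  (∀z ¬D(z)) ∨ (∃w ¬M(w,w))
All bound variables are already distinct, so no renaming is needed.
Finally move all quantifiers to the prefix:
  ∀z ∃w (¬D(z) ∨ ¬M(w,w))
The prefix is ∀z ∃w: 1 universal, 1 existential.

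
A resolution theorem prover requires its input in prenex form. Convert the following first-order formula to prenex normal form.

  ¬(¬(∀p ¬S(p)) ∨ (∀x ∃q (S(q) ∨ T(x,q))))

∀p ∃x ∀q (¬S(p) ∧ ¬S(q) ∧ ¬T(x,q))

Drive negations inward (¬∀x A ≡ ∃x ¬A, ¬∃x A ≡ ∀x ¬A, De Morgan for ∧/∨):
  (∀p ¬S(p)) ∧ (∃x ∀q (¬S(q) ∧ ¬T(x,q)))
Pull the quantifiers to the front (each side's bound variable is not free in the other side):
  ∀p ∃x ∀q (¬S(p) ∧ ¬S(q) ∧ ¬T(x,q))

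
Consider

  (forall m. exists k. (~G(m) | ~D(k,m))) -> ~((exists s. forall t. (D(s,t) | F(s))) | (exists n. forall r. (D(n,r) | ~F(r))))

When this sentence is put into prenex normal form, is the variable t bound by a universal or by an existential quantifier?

existential

Rewrite implications/biconditionals: A → B as ¬A ∨ B.
  ~(forall m. exists k. (~G(m) | ~D(k,m))) | ~((exists s. forall t. (D(s,t) | F(s))) | (exists n. forall r. (D(n,r) | ~F(r))))
Push ¬ through the quantifiers and connectives to reach negation normal form:
  (exists m. forall k. (G(m) & D(k,m))) | (forall s. exists t. (~D(s,t) & ~F(s))) & (forall n. exists r. (~D(n,r) & F(r)))
All bound variables are already distinct, so no renaming is needed.
Extract every quantifier outward, since the variables are now distinct and don't occur free across branches:
  exists m. forall k. forall s. exists t. forall n. exists r. (G(m) & D(k,m) | ~D(s,t) & ~F(s) & ~D(n,r) & F(r))
The quantifier forall t sits under an odd number of negations (counting the antecedent side of each →), so it flips to exists t.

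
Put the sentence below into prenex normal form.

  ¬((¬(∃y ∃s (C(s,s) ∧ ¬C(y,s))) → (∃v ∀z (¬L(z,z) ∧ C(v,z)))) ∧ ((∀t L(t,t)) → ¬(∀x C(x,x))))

∀y ∀s ∀v ∃z ∀t ∀x ((¬C(s,s) ∨ C(y,s)) ∧ (L(z,z) ∨ ¬C(v,z)) ∨ L(t,t) ∧ C(x,x))

Eliminate → and ↔ using ¬ and ∨.
  ¬((¬¬(∃y ∃s (C(s,s) ∧ ¬C(y,s))) ∨ (∃v ∀z (¬L(z,z) ∧ C(v,z)))) ∧ (¬(∀t L(t,t)) ∨ ¬(∀x C(x,x))))
Move each ¬ inward, flipping quantifiers it crosses:
  (∀y ∀s (¬C(s,s) ∨ C(y,s))) ∧ (∀v ∃z (L(z,z) ∨ ¬C(v,z))) ∨ (∀t L(t,t)) ∧ (∀x C(x,x))
Finally move all quantifiers to the prefix:
  ∀y ∀s ∀v ∃z ∀t ∀x ((¬C(s,s) ∨ C(y,s)) ∧ (L(z,z) ∨ ¬C(v,z)) ∨ L(t,t) ∧ C(x,x))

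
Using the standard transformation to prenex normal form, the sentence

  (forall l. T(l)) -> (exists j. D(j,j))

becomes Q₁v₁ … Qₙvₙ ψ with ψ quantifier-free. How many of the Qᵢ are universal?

0

Eliminate → and ↔ using ¬ and ∨.
  ~(forall l. T(l)) | (exists j. D(j,j))
Push ¬ through the quantifiers and connectives to reach negation normal form:
  (exists l. ~T(l)) | (exists j. D(j,j))
All bound variables are already distinct, so no renaming is needed.
Finally move all quantifiers to the prefix:
  exists l. exists j. (~T(l) | D(j,j))
The prefix is exists l exists j: 0 universal, 2 existential.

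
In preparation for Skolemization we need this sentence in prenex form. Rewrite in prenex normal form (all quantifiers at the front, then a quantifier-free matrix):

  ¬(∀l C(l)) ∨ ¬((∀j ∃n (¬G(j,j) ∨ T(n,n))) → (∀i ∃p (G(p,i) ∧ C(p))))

∃l ∀j ∃n ∃i ∀p (¬C(l) ∨ (¬G(j,j) ∨ T(n,n)) ∧ (¬G(p,i) ∨ ¬C(p)))

First replace A → B with ¬A ∨ B.
  ¬(∀l C(l)) ∨ ¬(¬(∀j ∃n (¬G(j,j) ∨ T(n,n))) ∨ (∀i ∃p (G(p,i) ∧ C(p))))
Push ¬ through the quantifiers and connectives to reach negation normal form:
  (∃l ¬C(l)) ∨ (∀j ∃n (¬G(j,j) ∨ T(n,n))) ∧ (∃i ∀p (¬G(p,i) ∨ ¬C(p)))
All bound variables are already distinct, so no renaming is needed.
Finally move all quantifiers to the prefix:
  ∃l ∀j ∃n ∃i ∀p (¬C(l) ∨ (¬G(j,j) ∨ T(n,n)) ∧ (¬G(p,i) ∨ ¬C(p)))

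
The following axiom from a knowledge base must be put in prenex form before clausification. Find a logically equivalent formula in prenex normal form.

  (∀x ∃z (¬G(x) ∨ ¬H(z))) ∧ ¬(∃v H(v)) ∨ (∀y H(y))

∀x ∃z ∀v ∀y ((¬G(x) ∨ ¬H(z)) ∧ ¬H(v) ∨ H(y))

Move each ¬ inward, flipping quantifiers it crosses:
  (∀x ∃z (¬G(x) ∨ ¬H(z))) ∧ (∀v ¬H(v)) ∨ (∀y H(y))
All bound variables are already distinct, so no renaming is needed.
Finally move all quantifiers to the prefix:
  ∀x ∃z ∀v ∀y ((¬G(x) ∨ ¬H(z)) ∧ ¬H(v) ∨ H(y))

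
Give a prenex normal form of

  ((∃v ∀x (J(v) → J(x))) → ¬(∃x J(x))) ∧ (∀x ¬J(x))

∀v ∃x ∀w ∀p ((J(v) ∧ ¬J(x) ∨ ¬J(w)) ∧ ¬J(p))

Rewrite implications/biconditionals: A → B as ¬A ∨ B.
  (¬(∃v ∀x (¬J(v) ∨ J(x))) ∨ ¬(∃x J(x))) ∧ (∀x ¬J(x))
Push ¬ through the quantifiers and connectives to reach negation normal form:
  ((∀v ∃x (J(v) ∧ ¬J(x))) ∨ (∀x ¬J(x))) ∧ (∀x ¬J(x))
Rename bound variables to avoid capture: x↦w, x↦p.
  ((∀v ∃x (J(v) ∧ ¬J(x))) ∨ (∀w ¬J(w))) ∧ (∀p ¬J(p))
Finally move all quantifiers to the prefix:
  ∀v ∃x ∀w ∀p ((J(v) ∧ ¬J(x) ∨ ¬J(w)) ∧ ¬J(p))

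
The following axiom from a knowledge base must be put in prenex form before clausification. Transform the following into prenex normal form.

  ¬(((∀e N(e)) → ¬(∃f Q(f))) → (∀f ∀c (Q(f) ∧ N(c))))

Rewrite implications/biconditionals: A → B as ¬A ∨ B.
  ¬(¬(¬(∀e N(e)) ∨ ¬(∃f Q(f))) ∨ (∀f ∀c (Q(f) ∧ N(c))))
Drive negations inward (¬∀x A ≡ ∃x ¬A, ¬∃x A ≡ ∀x ¬A, De Morgan for ∧/∨):
  ((∃e ¬N(e)) ∨ (∀f ¬Q(f))) ∧ (∃f ∃c (¬Q(f) ∨ ¬N(c)))
Give each quantifier a distinct variable: f↦r.
  ((∃e ¬N(e)) ∨ (∀f ¬Q(f))) ∧ (∃r ∃c (¬Q(r) ∨ ¬N(c)))
Extract every quantifier outward, since the variables are now distinct and don't occur free across branches:
  ∃e ∀f ∃r ∃c ((¬N(e) ∨ ¬Q(f)) ∧ (¬Q(r) ∨ ¬N(c)))

∃e ∀f ∃r ∃c ((¬N(e) ∨ ¬Q(f)) ∧ (¬Q(r) ∨ ¬N(c)))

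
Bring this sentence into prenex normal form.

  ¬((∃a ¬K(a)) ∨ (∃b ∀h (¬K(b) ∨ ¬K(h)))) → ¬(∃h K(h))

∃a ∃b ∀h ∀u (¬K(a) ∨ ¬K(b) ∨ ¬K(h) ∨ ¬K(u))

Rewrite implications/biconditionals: A → B as ¬A ∨ B.
  ¬¬((∃a ¬K(a)) ∨ (∃b ∀h (¬K(b) ∨ ¬K(h)))) ∨ ¬(∃h K(h))
Drive negations inward (¬∀x A ≡ ∃x ¬A, ¬∃x A ≡ ∀x ¬A, De Morgan for ∧/∨):
  (∃a ¬K(a)) ∨ (∃b ∀h (¬K(b) ∨ ¬K(h))) ∨ (∀h ¬K(h))
Standardize variables apart so no two quantifiers bind the same name: h↦u.
  (∃a ¬K(a)) ∨ (∃b ∀h (¬K(b) ∨ ¬K(h))) ∨ (∀u ¬K(u))
Pull the quantifiers to the front (each side's bound variable is not free in the other side):
  ∃a ∃b ∀h ∀u (¬K(a) ∨ ¬K(b) ∨ ¬K(h) ∨ ¬K(u))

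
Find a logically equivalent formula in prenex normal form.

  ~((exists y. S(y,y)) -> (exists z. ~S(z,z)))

First replace A → B with ¬A ∨ B.
  ~(~(exists y. S(y,y)) | (exists z. ~S(z,z)))
Drive negations inward (¬∀x A ≡ ∃x ¬A, ¬∃x A ≡ ∀x ¬A, De Morgan for ∧/∨):
  (exists y. S(y,y)) & (forall z. S(z,z))
Extract every quantifier outward, since the variables are now distinct and don't occur free across branches:
  exists y. forall z. (S(y,y) & S(z,z))

exists y. forall z. (S(y,y) & S(z,z))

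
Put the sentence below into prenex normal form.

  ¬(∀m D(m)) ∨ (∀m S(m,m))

Push ¬ through the quantifiers and connectives to reach negation normal form:
  (∃m ¬D(m)) ∨ (∀m S(m,m))
Rename bound variables to avoid capture: m↦c.
  (∃m ¬D(m)) ∨ (∀c S(c,c))
Pull the quantifiers to the front (each side's bound variable is not free in the other side):
  ∃m ∀c (¬D(m) ∨ S(c,c))

∃m ∀c (¬D(m) ∨ S(c,c))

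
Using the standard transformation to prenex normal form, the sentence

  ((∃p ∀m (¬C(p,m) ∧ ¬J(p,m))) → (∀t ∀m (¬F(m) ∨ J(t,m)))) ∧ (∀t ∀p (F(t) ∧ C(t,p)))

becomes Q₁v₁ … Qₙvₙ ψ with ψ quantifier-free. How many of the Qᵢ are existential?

Rewrite implications/biconditionals: A → B as ¬A ∨ B.
  (¬(∃p ∀m (¬C(p,m) ∧ ¬J(p,m))) ∨ (∀t ∀m (¬F(m) ∨ J(t,m)))) ∧ (∀t ∀p (F(t) ∧ C(t,p)))
Drive negations inward (¬∀x A ≡ ∃x ¬A, ¬∃x A ≡ ∀x ¬A, De Morgan for ∧/∨):
  ((∀p ∃m (C(p,m) ∨ J(p,m))) ∨ (∀t ∀m (¬F(m) ∨ J(t,m)))) ∧ (∀t ∀p (F(t) ∧ C(t,p)))
Rename bound variables to avoid capture: m↦w1, t↦x, p↦x1.
  ((∀p ∃m (C(p,m) ∨ J(p,m))) ∨ (∀t ∀w1 (¬F(w1) ∨ J(t,w1)))) ∧ (∀x ∀x1 (F(x) ∧ C(x,x1)))
Pull the quantifiers to the front (each side's bound variable is not free in the other side):
  ∀p ∃m ∀t ∀w1 ∀x ∀x1 ((C(p,m) ∨ J(p,m) ∨ ¬F(w1) ∨ J(t,w1)) ∧ F(x) ∧ C(x,x1))
The prefix is ∀p ∃m ∀t ∀w1 ∀x ∀x1: 5 universal, 1 existential.

1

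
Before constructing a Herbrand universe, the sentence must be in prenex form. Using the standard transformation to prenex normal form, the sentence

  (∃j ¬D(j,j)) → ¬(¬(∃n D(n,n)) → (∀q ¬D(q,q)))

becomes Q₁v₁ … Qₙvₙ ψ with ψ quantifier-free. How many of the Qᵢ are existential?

1

Rewrite implications/biconditionals: A → B as ¬A ∨ B.
  ¬(∃j ¬D(j,j)) ∨ ¬(¬¬(∃n D(n,n)) ∨ (∀q ¬D(q,q)))
Drive negations inward (¬∀x A ≡ ∃x ¬A, ¬∃x A ≡ ∀x ¬A, De Morgan for ∧/∨):
  (∀j D(j,j)) ∨ (∀n ¬D(n,n)) ∧ (∃q D(q,q))
All bound variables are already distinct, so no renaming is needed.
Finally move all quantifiers to the prefix:
  ∀j ∀n ∃q (D(j,j) ∨ ¬D(n,n) ∧ D(q,q))
The prefix is ∀j ∀n ∃q: 2 universal, 1 existential.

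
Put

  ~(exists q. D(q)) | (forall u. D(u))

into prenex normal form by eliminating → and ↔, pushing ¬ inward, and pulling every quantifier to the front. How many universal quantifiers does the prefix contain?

Drive negations inward (¬∀x A ≡ ∃x ¬A, ¬∃x A ≡ ∀x ¬A, De Morgan for ∧/∨):
  (forall q. ~D(q)) | (forall u. D(u))
All bound variables are already distinct, so no renaming is needed.
Extract every quantifier outward, since the variables are now distinct and don't occur free across branches:
  forall q. forall u. (~D(q) | D(u))
The prefix is forall q forall u: 2 universal, 0 existential.

2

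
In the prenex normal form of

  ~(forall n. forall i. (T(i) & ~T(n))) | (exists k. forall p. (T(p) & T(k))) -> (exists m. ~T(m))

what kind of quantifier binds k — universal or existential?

Rewrite implications/biconditionals: A → B as ¬A ∨ B.
  ~(~(forall n. forall i. (T(i) & ~T(n))) | (exists k. forall p. (T(p) & T(k)))) | (exists m. ~T(m))
Push ¬ through the quantifiers and connectives to reach negation normal form:
  (forall n. forall i. (T(i) & ~T(n))) & (forall k. exists p. (~T(p) | ~T(k))) | (exists m. ~T(m))
Pull the quantifiers to the front (each side's bound variable is not free in the other side):
  forall n. forall i. forall k. exists p. exists m. (T(i) & ~T(n) & (~T(p) | ~T(k)) | ~T(m))
The quantifier exists k sits under an odd number of negations (counting the antecedent side of each →), so it flips to forall k.

universal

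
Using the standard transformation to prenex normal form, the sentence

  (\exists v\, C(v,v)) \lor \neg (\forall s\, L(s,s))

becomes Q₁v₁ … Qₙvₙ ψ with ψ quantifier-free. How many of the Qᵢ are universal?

Drive negations inward (¬∀x A ≡ ∃x ¬A, ¬∃x A ≡ ∀x ¬A, De Morgan for ∧/∨):
  (\exists v\, C(v,v)) \lor (\exists s\, \neg L(s,s))
Extract every quantifier outward, since the variables are now distinct and don't occur free across branches:
  \exists v\, \exists s\, (C(v,v) \lor \neg L(s,s))
The prefix is \exists v \exists s: 0 universal, 2 existential.

0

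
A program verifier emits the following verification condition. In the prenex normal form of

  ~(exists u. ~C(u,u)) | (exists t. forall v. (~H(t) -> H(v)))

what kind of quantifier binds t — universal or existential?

Rewrite implications/biconditionals: A → B as ¬A ∨ B.
  ~(exists u. ~C(u,u)) | (exists t. forall v. (~~H(t) | H(v)))
Drive negations inward (¬∀x A ≡ ∃x ¬A, ¬∃x A ≡ ∀x ¬A, De Morgan for ∧/∨):
  (forall u. C(u,u)) | (exists t. forall v. (H(t) | H(v)))
All bound variables are already distinct, so no renaming is needed.
Pull the quantifiers to the front (each side's bound variable is not free in the other side):
  forall u. exists t. forall v. (C(u,u) | H(t) | H(v))
The quantifier exists t sits under an even number of negations (counting the antecedent side of each →), so it remains existential.

existential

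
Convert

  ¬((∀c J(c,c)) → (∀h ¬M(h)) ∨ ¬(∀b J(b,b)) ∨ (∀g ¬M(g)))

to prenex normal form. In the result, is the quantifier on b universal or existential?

universal

Eliminate → and ↔ using ¬ and ∨.
  ¬(¬(∀c J(c,c)) ∨ (∀h ¬M(h)) ∨ ¬(∀b J(b,b)) ∨ (∀g ¬M(g)))
Move each ¬ inward, flipping quantifiers it crosses:
  (∀c J(c,c)) ∧ (∃h M(h)) ∧ (∀b J(b,b)) ∧ (∃g M(g))
Finally move all quantifiers to the prefix:
  ∀c ∃h ∀b ∃g (J(c,c) ∧ M(h) ∧ J(b,b) ∧ M(g))
The quantifier ∀b sits under an even number of negations (counting the antecedent side of each →), so it remains universal.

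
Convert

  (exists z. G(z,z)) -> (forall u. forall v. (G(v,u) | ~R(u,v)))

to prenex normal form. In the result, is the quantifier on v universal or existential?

universal

Rewrite implications/biconditionals: A → B as ¬A ∨ B.
  ~(exists z. G(z,z)) | (forall u. forall v. (G(v,u) | ~R(u,v)))
Move each ¬ inward, flipping quantifiers it crosses:
  (forall z. ~G(z,z)) | (forall u. forall v. (G(v,u) | ~R(u,v)))
Pull the quantifiers to the front (each side's bound variable is not free in the other side):
  forall z. forall u. forall v. (~G(z,z) | G(v,u) | ~R(u,v))
The quantifier forall v sits under an even number of negations (counting the antecedent side of each →), so it remains universal.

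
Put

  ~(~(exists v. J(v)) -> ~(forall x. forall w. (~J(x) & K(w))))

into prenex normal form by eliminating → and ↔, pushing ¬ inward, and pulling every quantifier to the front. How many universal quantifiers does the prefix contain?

3

Eliminate → and ↔ using ¬ and ∨.
  ~(~~(exists v. J(v)) | ~(forall x. forall w. (~J(x) & K(w))))
Drive negations inward (¬∀x A ≡ ∃x ¬A, ¬∃x A ≡ ∀x ¬A, De Morgan for ∧/∨):
  (forall v. ~J(v)) & (forall x. forall w. (~J(x) & K(w)))
Extract every quantifier outward, since the variables are now distinct and don't occur free across branches:
  forall v. forall x. forall w. (~J(v) & ~J(x) & K(w))
The prefix is forall v forall x forall w: 3 universal, 0 existential.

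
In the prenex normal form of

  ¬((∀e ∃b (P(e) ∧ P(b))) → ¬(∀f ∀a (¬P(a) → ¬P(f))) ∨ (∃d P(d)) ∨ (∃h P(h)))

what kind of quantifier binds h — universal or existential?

Rewrite implications/biconditionals: A → B as ¬A ∨ B.
  ¬(¬(∀e ∃b (P(e) ∧ P(b))) ∨ ¬(∀f ∀a (¬¬P(a) ∨ ¬P(f))) ∨ (∃d P(d)) ∨ (∃h P(h)))
Drive negations inward (¬∀x A ≡ ∃x ¬A, ¬∃x A ≡ ∀x ¬A, De Morgan for ∧/∨):
  (∀e ∃b (P(e) ∧ P(b))) ∧ (∀f ∀a (P(a) ∨ ¬P(f))) ∧ (∀d ¬P(d)) ∧ (∀h ¬P(h))
Extract every quantifier outward, since the variables are now distinct and don't occur free across branches:
  ∀e ∃b ∀f ∀a ∀d ∀h (P(e) ∧ P(b) ∧ (P(a) ∨ ¬P(f)) ∧ ¬P(d) ∧ ¬P(h))
The quantifier ∃h sits under an odd number of negations (counting the antecedent side of each →), so it flips to ∀h.

universal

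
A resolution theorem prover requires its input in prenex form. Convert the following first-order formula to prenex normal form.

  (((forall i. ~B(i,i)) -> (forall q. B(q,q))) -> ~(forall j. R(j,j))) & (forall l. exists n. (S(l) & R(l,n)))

forall i. exists q. exists j. forall l. exists n. ((~B(i,i) & ~B(q,q) | ~R(j,j)) & S(l) & R(l,n))

Rewrite implications/biconditionals: A → B as ¬A ∨ B.
  (~(~(forall i. ~B(i,i)) | (forall q. B(q,q))) | ~(forall j. R(j,j))) & (forall l. exists n. (S(l) & R(l,n)))
Drive negations inward (¬∀x A ≡ ∃x ¬A, ¬∃x A ≡ ∀x ¬A, De Morgan for ∧/∨):
  ((forall i. ~B(i,i)) & (exists q. ~B(q,q)) | (exists j. ~R(j,j))) & (forall l. exists n. (S(l) & R(l,n)))
Finally move all quantifiers to the prefix:
  forall i. exists q. exists j. forall l. exists n. ((~B(i,i) & ~B(q,q) | ~R(j,j)) & S(l) & R(l,n))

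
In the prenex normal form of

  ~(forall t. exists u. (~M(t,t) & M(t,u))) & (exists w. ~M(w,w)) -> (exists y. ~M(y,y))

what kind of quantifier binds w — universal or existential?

universal

Eliminate → and ↔ using ¬ and ∨.
  ~(~(forall t. exists u. (~M(t,t) & M(t,u))) & (exists w. ~M(w,w))) | (exists y. ~M(y,y))
Push ¬ through the quantifiers and connectives to reach negation normal form:
  (forall t. exists u. (~M(t,t) & M(t,u))) | (forall w. M(w,w)) | (exists y. ~M(y,y))
All bound variables are already distinct, so no renaming is needed.
Pull the quantifiers to the front (each side's bound variable is not free in the other side):
  forall t. exists u. forall w. exists y. (~M(t,t) & M(t,u) | M(w,w) | ~M(y,y))
The quantifier exists w sits under an odd number of negations (counting the antecedent side of each →), so it flips to forall w.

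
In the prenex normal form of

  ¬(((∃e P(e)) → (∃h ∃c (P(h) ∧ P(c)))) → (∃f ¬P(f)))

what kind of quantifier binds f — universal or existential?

universal

First replace A → B with ¬A ∨ B.
  ¬(¬(¬(∃e P(e)) ∨ (∃h ∃c (P(h) ∧ P(c)))) ∨ (∃f ¬P(f)))
Drive negations inward (¬∀x A ≡ ∃x ¬A, ¬∃x A ≡ ∀x ¬A, De Morgan for ∧/∨):
  ((∀e ¬P(e)) ∨ (∃h ∃c (P(h) ∧ P(c)))) ∧ (∀f P(f))
Extract every quantifier outward, since the variables are now distinct and don't occur free across branches:
  ∀e ∃h ∃c ∀f ((¬P(e) ∨ P(h) ∧ P(c)) ∧ P(f))
The quantifier ∃f sits under an odd number of negations (counting the antecedent side of each →), so it flips to ∀f.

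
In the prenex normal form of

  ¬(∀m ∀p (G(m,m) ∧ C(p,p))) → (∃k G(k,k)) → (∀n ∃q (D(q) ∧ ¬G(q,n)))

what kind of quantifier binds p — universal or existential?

universal

Rewrite implications/biconditionals: A → B as ¬A ∨ B.
  ¬¬(∀m ∀p (G(m,m) ∧ C(p,p))) ∨ ¬(∃k G(k,k)) ∨ (∀n ∃q (D(q) ∧ ¬G(q,n)))
Push ¬ through the quantifiers and connectives to reach negation normal form:
  (∀m ∀p (G(m,m) ∧ C(p,p))) ∨ (∀k ¬G(k,k)) ∨ (∀n ∃q (D(q) ∧ ¬G(q,n)))
All bound variables are already distinct, so no renaming is needed.
Pull the quantifiers to the front (each side's bound variable is not free in the other side):
  ∀m ∀p ∀k ∀n ∃q (G(m,m) ∧ C(p,p) ∨ ¬G(k,k) ∨ D(q) ∧ ¬G(q,n))
The quantifier ∀p sits under an even number of negations (counting the antecedent side of each →), so it remains universal.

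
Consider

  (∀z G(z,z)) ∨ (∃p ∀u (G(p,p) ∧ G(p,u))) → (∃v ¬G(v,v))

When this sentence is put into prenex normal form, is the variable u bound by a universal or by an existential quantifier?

existential

Eliminate → and ↔ using ¬ and ∨.
  ¬((∀z G(z,z)) ∨ (∃p ∀u (G(p,p) ∧ G(p,u)))) ∨ (∃v ¬G(v,v))
Move each ¬ inward, flipping quantifiers it crosses:
  (∃z ¬G(z,z)) ∧ (∀p ∃u (¬G(p,p) ∨ ¬G(p,u))) ∨ (∃v ¬G(v,v))
Extract every quantifier outward, since the variables are now distinct and don't occur free across branches:
  ∃z ∀p ∃u ∃v (¬G(z,z) ∧ (¬G(p,p) ∨ ¬G(p,u)) ∨ ¬G(v,v))
The quantifier ∀u sits under an odd number of negations (counting the antecedent side of each →), so it flips to ∃u.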